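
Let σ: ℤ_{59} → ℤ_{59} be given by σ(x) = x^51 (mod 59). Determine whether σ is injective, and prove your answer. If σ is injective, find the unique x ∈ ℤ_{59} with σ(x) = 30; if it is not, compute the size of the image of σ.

Since 59 is prime, the nonzero elements of ℤ_{59} form a cyclic group of order 58.
As gcd(51, 58) = 1, raising to the 51st power is a bijection on this group: if u^51 ≡ v^51 then (uv^{−1})^51 = 1, and the only element of order dividing gcd(51, 58) = 1 is 1, so u = v.
With σ(0) = 0 this makes σ injective on all of ℤ_{59}, hence bijective (finite equal-size domain and codomain). In particular σ is injective.
Since σ is injective, we find the preimage of 30. The inverse of x ↦ x^51 on (ℤ_{59})^× is x ↦ x^33, because 51·33 = 1683 = 29·58 + 1 ≡ 1 (mod 58) and x^{58} = 1 for x ≠ 0 (Fermat). So σ⁻¹(30) = 30^33 mod 59.
Repeated squaring mod 59: 30^1 ≡ 30, 30^2 ≡ 30² = 900 ≡ 15, 30^4 ≡ 15² = 225 ≡ 48, 30^8 ≡ 48² = 2304 ≡ 3, 30^16 ≡ 3² = 9, 30^32 ≡ 9² = 81 ≡ 22. Since 33 = 32 + 1, 30^33 ≡ 22·30: 22·30 = 660 ≡ 11. So 30^33 ≡ 11 (mod 59).
Hence σ⁻¹(30) = 11.

11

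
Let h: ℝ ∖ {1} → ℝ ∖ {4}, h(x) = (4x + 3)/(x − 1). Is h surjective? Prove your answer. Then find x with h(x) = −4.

1/8

For any y ≠ 4, solving y(x − 1) = 4x + 3 for x gives a well-defined x ≠ 1. So h is surjective.
Solving h(x) = −4: cross-multiplying gives 4x + 3 = −4(x − 1), which rearranges to 8x = 1, so x = 1/8.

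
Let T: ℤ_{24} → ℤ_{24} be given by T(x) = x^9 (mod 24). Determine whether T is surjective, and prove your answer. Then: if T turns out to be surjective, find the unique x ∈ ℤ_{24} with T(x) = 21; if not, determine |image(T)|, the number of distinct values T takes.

T(0) = 0^9 = 0.
T(6): Repeated squaring mod 24: 6^1 ≡ 6, 6^2 ≡ 6² = 36 ≡ 12, 6^4 ≡ 12² = 144 ≡ 0, 6^8 ≡ 0² = 0. Since 9 = 8 + 1, 6^9 ≡ 0·6: 0·6 = 0. So 6^9 ≡ 0 (mod 24).
So T(0) = T(6) = 0 while 0 ≠ 6, hence T is not injective.
A non-injective map from the 24-element set ℤ_{24} to itself takes at most 23 distinct values, so it cannot be surjective. Therefore T is not surjective.
Since T is not surjective, we determine |image(T)|. Computing x^9 mod 24 for each x (by repeated squaring, reducing mod 24 at every step), the values T(0), T(1), …, T(23) are: 0, 1, 8, 3, 16, 5, 0, 7, 8, 9, 16, 11, 0, 13, 8, 15, 16, 17, 0, 19, 8, 21, 16, 23.
The distinct values are {0, 1, 3, 5, 7, 8, 9, 11, 13, 15, 16, 17, 19, 21, 23}; there are 15 of them.

15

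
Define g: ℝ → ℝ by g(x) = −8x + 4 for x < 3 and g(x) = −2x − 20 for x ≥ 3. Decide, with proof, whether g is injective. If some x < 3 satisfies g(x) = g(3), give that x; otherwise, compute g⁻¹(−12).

Both pieces are strictly decreasing (slopes −8 and −2), so each is injective on its own interval.
The left piece maps (−∞, 3) onto (−20, ∞); the right piece maps [3, ∞) onto (−∞, −26].
These images are disjoint, so no value is attained by both pieces. So g is injective.
Because the two images are disjoint, no x < 3 has g(x) = g(3), so we compute g⁻¹(−12): −12 lies in (−20, ∞), so solve −8x + 4 = −12: x = (−12 − 4)/(−8) = 2.

2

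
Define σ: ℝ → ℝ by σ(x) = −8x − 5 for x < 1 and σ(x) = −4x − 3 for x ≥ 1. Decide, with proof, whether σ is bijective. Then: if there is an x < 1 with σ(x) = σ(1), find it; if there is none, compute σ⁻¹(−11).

Both pieces are strictly decreasing (slopes −8 and −4), so each is injective on its own interval.
The left piece maps (−∞, 1) onto (−13, ∞); the right piece maps [1, ∞) onto (−∞, −7].
These images overlap. In particular σ(1) = −7 (right piece), and solving −8x − 5 = −7 on the left piece gives x = 1/4 < 1.
So σ(1/4) = σ(1) with 1/4 ≠ 1, and σ is not injective, hence not bijective. This x = 1/4 is the requested value below 1.

1/4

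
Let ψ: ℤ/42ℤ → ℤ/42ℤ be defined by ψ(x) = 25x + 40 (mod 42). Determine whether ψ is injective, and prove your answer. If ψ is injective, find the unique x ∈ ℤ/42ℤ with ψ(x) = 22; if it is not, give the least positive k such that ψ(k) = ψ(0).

6

If ψ(a) = ψ(b), then 25a ≡ 25b (mod 42). Because gcd(25, 42) = 1, we may cancel 25 to get a ≡ b (mod 42).
Thus ψ is injective.
We now compute 25⁻¹ mod 42 explicitly. Euclid's algorithm: 42 = 1·25 + 17, 25 = 1·17 + 8, 17 = 2·8 + 1; back-substituting gives 1 = 37·25 − 22·42, so 25⁻¹ ≡ 37 (mod 42).
Since ψ is injective, we find ψ⁻¹(22): we need 25x ≡ 22 − 40 ≡ 24 (mod 42). Using 25⁻¹ = 37: x ≡ 37·24 = 888 = 21·42 + 6, so x = 6.
Check: ψ(6) = 25·6 + 40 = 190 = 4·42 + 22 ≡ 22 (mod 42).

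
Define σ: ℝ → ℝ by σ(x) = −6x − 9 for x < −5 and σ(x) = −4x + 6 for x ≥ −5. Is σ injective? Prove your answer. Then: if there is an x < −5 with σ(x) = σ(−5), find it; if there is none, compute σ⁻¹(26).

Both pieces are strictly decreasing (slopes −6 and −4), so each is injective on its own interval.
The left piece maps (−∞, −5) onto (21, ∞); the right piece maps [−5, ∞) onto (−∞, 26].
These images overlap. In particular σ(−5) = 26 (right piece), and solving −6x − 9 = 26 on the left piece gives x = −35/6 < −5.
So σ(−35/6) = σ(−5) with −35/6 ≠ −5, and σ is not injective. This x = −35/6 is the requested value below −5.

-35/6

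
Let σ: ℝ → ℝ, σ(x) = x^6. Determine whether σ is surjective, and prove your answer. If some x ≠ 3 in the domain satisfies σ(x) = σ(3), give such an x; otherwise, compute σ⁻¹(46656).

Since 6 is even, x^6 ≥ 0 for all x ∈ ℝ, so −1 ∈ ℝ has no preimage. So σ is not surjective.
For the follow-up, such an x exists: taking x = −3 ∈ ℝ gives σ(−3) = 729 = σ(3) with −3 ≠ 3.

-3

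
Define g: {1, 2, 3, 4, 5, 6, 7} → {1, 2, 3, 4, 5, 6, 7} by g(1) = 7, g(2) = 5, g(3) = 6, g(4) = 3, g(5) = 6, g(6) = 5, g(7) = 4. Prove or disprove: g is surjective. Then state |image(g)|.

5

No element maps to 1, so g is not surjective.
The image of g is {3, 4, 5, 6, 7}, which has 5 elements.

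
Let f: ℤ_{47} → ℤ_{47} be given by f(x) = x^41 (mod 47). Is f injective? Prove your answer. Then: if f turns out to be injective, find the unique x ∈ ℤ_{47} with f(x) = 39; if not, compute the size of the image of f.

Since 47 is prime, the nonzero elements of ℤ_{47} form a cyclic group of order 46.
As gcd(41, 46) = 1, raising to the 41st power is a bijection on this group: if u^41 ≡ v^41 then (uv^{−1})^41 = 1, and the only element of order dividing gcd(41, 46) = 1 is 1, so u = v.
With f(0) = 0 this makes f injective on all of ℤ_{47}, hence bijective (finite equal-size domain and codomain). In particular f is injective.
Since f is injective, we find the preimage of 39. The inverse of x ↦ x^41 on (ℤ_{47})^× is x ↦ x^9, because 41·9 = 369 = 8·46 + 1 ≡ 1 (mod 46) and x^{46} = 1 for x ≠ 0 (Fermat). So f⁻¹(39) = 39^9 mod 47.
Repeated squaring mod 47: 39^1 ≡ 39, 39^2 ≡ 39² = 1521 ≡ 17, 39^4 ≡ 17² = 289 ≡ 7, 39^8 ≡ 7² = 49 ≡ 2. Since 9 = 8 + 1, 39^9 ≡ 2·39: 2·39 = 78 ≡ 31. So 39^9 ≡ 31 (mod 47).
Hence f⁻¹(39) = 31.

31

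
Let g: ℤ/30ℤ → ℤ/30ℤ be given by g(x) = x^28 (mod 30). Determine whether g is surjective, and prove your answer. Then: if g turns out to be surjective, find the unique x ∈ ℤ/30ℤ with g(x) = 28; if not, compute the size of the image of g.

g(2): Repeated squaring mod 30: 2^1 ≡ 2, 2^2 ≡ 2² = 4, 2^4 ≡ 4² = 16, 2^8 ≡ 16² = 256 ≡ 16, 2^16 ≡ 16² = 256 ≡ 16. Since 28 = 16 + 8 + 4, 2^28 ≡ 16·16·16: 16·16 = 256 ≡ 16, then 16·16 = 256 ≡ 16. So 2^28 ≡ 16 (mod 30).
g(4): Repeated squaring mod 30: 4^1 ≡ 4, 4^2 ≡ 4² = 16, 4^4 ≡ 16² = 256 ≡ 16, 4^8 ≡ 16² = 256 ≡ 16, 4^16 ≡ 16² = 256 ≡ 16. Since 28 = 16 + 8 + 4, 4^28 ≡ 16·16·16: 16·16 = 256 ≡ 16, then 16·16 = 256 ≡ 16. So 4^28 ≡ 16 (mod 30).
So g(2) = g(4) = 16 while 2 ≠ 4, so g is not injective.
A non-injective map from the 30-element set ℤ/30ℤ to itself takes at most 29 distinct values, so it cannot be surjective. So g is not surjective.
Since g is not surjective, we determine |image(g)|. Computing x^28 mod 30 for each x (by repeated squaring, reducing mod 30 at every step), the values g(0), g(1), …, g(29) are: 0, 1, 16, 21, 16, 25, 6, 1, 16, 21, 10, 1, 6, 1, 16, 15, 16, 1, 6, 1, 10, 21, 16, 1, 6, 25, 16, 21, 16, 1.
The distinct values are {0, 1, 6, 10, 15, 16, 21, 25}; there are 8 of them.

8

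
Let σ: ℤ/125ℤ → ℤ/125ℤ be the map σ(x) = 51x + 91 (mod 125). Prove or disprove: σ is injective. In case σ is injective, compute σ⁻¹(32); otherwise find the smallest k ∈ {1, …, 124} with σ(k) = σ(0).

16

If σ(x_1) = σ(x_2), then 51x_1 ≡ 51x_2 (mod 125). Because gcd(51, 125) = 1, we may cancel 51 to get x_1 ≡ x_2 (mod 125).
Hence σ is injective.
We now compute 51⁻¹ mod 125 explicitly. Euclid's algorithm: 125 = 2·51 + 23, 51 = 2·23 + 5, 23 = 4·5 + 3, 5 = 1·3 + 2, 3 = 1·2 + 1; back-substituting gives 1 = 76·51 − 31·125, so 51⁻¹ ≡ 76 (mod 125).
Since σ is injective, we compute σ⁻¹(32): solve 51x + 91 ≡ 32 (mod 125), i.e. 51x ≡ 66 (mod 125).
Multiplying by 51⁻¹ = 76 gives x ≡ 76·66 = 5016 = 40·125 + 16 ≡ 16 (mod 125).
Check: σ(16) = 51·16 + 91 = 907 = 7·125 + 32 ≡ 32 (mod 125).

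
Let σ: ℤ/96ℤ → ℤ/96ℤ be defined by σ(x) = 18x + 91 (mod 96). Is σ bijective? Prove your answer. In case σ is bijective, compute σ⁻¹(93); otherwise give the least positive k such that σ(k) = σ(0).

16

We have gcd(18, 96) = 6 > 1. Taking u = 0 and v = 16: σ(0) = 91 and σ(16) = 18·16 + 91 = 379 ≡ 91 (mod 96).
So σ(0) = σ(16) while 0 ≠ 16, thus σ is not injective, hence not bijective.
Since σ is not bijective, we find the least positive k with σ(k) = σ(0): this means 18k ≡ 0 (mod 96), i.e. 96 ∣ 18k. Since gcd(18, 96) = 6, dividing through by 6 this holds exactly when 16 ∣ 3k, and as gcd(3, 16) = 1, exactly when 16 ∣ k.
The smallest positive such k is 16.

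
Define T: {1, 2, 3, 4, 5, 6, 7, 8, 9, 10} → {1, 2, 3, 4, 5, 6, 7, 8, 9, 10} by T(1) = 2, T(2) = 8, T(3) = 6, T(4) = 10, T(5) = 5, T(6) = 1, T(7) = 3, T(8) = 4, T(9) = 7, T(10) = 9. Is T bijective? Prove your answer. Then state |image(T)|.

10

The values 2, 8, 6, 10, 5, 1, 3, 4, 7, 9 are a permutation of {1, 2, 3, 4, 5, 6, 7, 8, 9, 10}: each element appears exactly once.
So T is injective and surjective, hence bijective.
The image of T is {1, 2, 3, 4, 5, 6, 7, 8, 9, 10}, which has 10 elements.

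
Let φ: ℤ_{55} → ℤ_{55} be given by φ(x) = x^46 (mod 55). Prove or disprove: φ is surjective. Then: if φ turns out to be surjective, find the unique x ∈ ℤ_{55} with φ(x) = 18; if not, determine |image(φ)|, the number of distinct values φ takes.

18

φ(3): Repeated squaring mod 55: 3^1 ≡ 3, 3^2 ≡ 3² = 9, 3^4 ≡ 9² = 81 ≡ 26, 3^8 ≡ 26² = 676 ≡ 16, 3^16 ≡ 16² = 256 ≡ 36, 3^32 ≡ 36² = 1296 ≡ 31. Since 46 = 32 + 8 + 4 + 2, 3^46 ≡ 31·16·26·9: 31·16 = 496 ≡ 1, then 1·26 = 26, then 26·9 = 234 ≡ 14. So 3^46 ≡ 14 (mod 55).
φ(8): Repeated squaring mod 55: 8^1 ≡ 8, 8^2 ≡ 8² = 64 ≡ 9, 8^4 ≡ 9² = 81 ≡ 26, 8^8 ≡ 26² = 676 ≡ 16, 8^16 ≡ 16² = 256 ≡ 36, 8^32 ≡ 36² = 1296 ≡ 31. Since 46 = 32 + 8 + 4 + 2, 8^46 ≡ 31·16·26·9: 31·16 = 496 ≡ 1, then 1·26 = 26, then 26·9 = 234 ≡ 14. So 8^46 ≡ 14 (mod 55).
So φ(3) = φ(8) = 14 while 3 ≠ 8, hence φ is not injective.
A non-injective map from the 55-element set ℤ_{55} to itself takes at most 54 distinct values, so it cannot be surjective. So φ is not surjective.
Since φ is not surjective, we determine |image(φ)|. Computing x^46 mod 55 for each x (by repeated squaring, reducing mod 55 at every step), the values φ(0), φ(1), …, φ(54) are: 0, 1, 9, 14, 26, 5, 16, 4, 14, 31, 45, 11, 34, 9, 36, 15, 16, 49, 4, 36, 20, 1, 44, 34, 31, 25, 26, 49, 49, 26, 25, 31, 34, 44, 1, 20, 36, 4, 49, 16, 15, 36, 9, 34, 11, 45, 31, 14, 4, 16, 5, 26, 14, 9, 1.
The distinct values are {0, 1, 4, 5, 9, 11, 14, 15, 16, 20, 25, 26, 31, 34, 36, 44, 45, 49}; there are 18 of them.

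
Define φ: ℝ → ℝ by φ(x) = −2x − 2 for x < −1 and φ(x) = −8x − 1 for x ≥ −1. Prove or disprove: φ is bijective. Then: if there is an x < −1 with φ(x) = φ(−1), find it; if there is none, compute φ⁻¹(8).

Both pieces are strictly decreasing (slopes −2 and −8), so each is injective on its own interval.
The left piece maps (−∞, −1) onto (0, ∞); the right piece maps [−1, ∞) onto (−∞, 7].
These images overlap. In particular φ(−1) = 7 (right piece), and solving −2x − 2 = 7 on the left piece gives x = −9/2 < −1.
So φ(−9/2) = φ(−1) with −9/2 ≠ −1, and φ is not injective, hence not bijective. This x = −9/2 is the requested value below −1.

-9/2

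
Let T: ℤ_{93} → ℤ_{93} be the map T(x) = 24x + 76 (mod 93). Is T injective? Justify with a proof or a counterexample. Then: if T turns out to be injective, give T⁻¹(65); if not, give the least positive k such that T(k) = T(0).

Recall that T is injective when T(u) = T(v) forces u = v.
We have gcd(24, 93) = 3 > 1. Taking u = 0 and v = 31: T(0) = 76 and T(31) = 24·31 + 76 = 820 ≡ 76 (mod 93).
So T(0) = T(31) while 0 ≠ 31, hence T is not injective.
Since T is not injective, we find the least positive k with T(k) = T(0): this means 24k ≡ 0 (mod 93), i.e. 93 ∣ 24k. Since gcd(24, 93) = 3, dividing through by 3 this holds exactly when 31 ∣ 8k, and as gcd(8, 31) = 1, exactly when 31 ∣ k.
The smallest positive such k is 31.

31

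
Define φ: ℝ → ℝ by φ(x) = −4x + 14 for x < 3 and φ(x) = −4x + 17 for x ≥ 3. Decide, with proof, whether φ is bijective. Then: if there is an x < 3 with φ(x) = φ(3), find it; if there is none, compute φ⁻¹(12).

9/4

Both pieces are strictly decreasing (slopes −4 and −4), so each is injective on its own interval.
The left piece maps (−∞, 3) onto (2, ∞); the right piece maps [3, ∞) onto (−∞, 5].
These images overlap. In particular φ(3) = 5 (right piece), and solving −4x + 14 = 5 on the left piece gives x = 9/4 < 3.
So φ(9/4) = φ(3) with 9/4 ≠ 3, and φ is not injective, hence not bijective. This x = 9/4 is the requested value below 3.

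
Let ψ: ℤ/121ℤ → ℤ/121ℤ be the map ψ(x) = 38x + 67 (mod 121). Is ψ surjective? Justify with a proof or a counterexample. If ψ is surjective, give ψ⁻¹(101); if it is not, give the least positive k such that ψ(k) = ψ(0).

By definition, surjectivity means every element of the codomain has a preimage under ψ.
Since gcd(38, 121) = 1, 38 is invertible modulo 121. Euclid's algorithm: 121 = 3·38 + 7, 38 = 5·7 + 3, 7 = 2·3 + 1; back-substituting gives 1 = 86·38 − 27·121, so 38⁻¹ ≡ 86 (mod 121).
Then y ↦ 86(y − 67) is a two-sided inverse to ψ, so every y ∈ ℤ/121ℤ has a preimage.
Thus ψ is surjective.
Since ψ is surjective, we find ψ⁻¹(101): we need 38x ≡ 101 − 67 ≡ 34 (mod 121). Using 38⁻¹ = 86: x ≡ 86·34 = 2924 = 24·121 + 20, so x = 20.
Check: ψ(20) = 38·20 + 67 = 827 = 6·121 + 101 ≡ 101 (mod 121).

20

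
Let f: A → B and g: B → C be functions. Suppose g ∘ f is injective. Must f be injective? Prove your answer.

injective

Suppose f(u) = f(v). Applying g: (g ∘ f)(u) = (g ∘ f)(v). Since g ∘ f is injective, u = v. Hence f is injective.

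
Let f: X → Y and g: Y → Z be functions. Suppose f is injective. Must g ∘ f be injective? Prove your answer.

No. Take X = Y = Z = {1, 2}, f = identity (injective), and g(x) = 1 for every x.
Then (g ∘ f)(1) = 1 = (g ∘ f)(2) with 1 ≠ 2, so g ∘ f is not injective.

not injective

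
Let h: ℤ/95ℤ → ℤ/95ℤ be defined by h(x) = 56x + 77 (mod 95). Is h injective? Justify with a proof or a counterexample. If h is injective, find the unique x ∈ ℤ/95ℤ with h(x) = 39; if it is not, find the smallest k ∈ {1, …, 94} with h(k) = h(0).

57

Recall: h is injective when h(a) = h(b) forces a = b.
If h(a) = h(b), then 56a ≡ 56b (mod 95). Because gcd(56, 95) = 1, we may cancel 56 to get a ≡ b (mod 95).
Thus h is injective.
We now compute 56⁻¹ mod 95 explicitly. Euclid's algorithm: 95 = 1·56 + 39, 56 = 1·39 + 17, 39 = 2·17 + 5, 17 = 3·5 + 2, 5 = 2·2 + 1; back-substituting gives 1 = 56·56 − 33·95, so 56⁻¹ ≡ 56 (mod 95).
Since h is injective, we find h⁻¹(39): we need 56x ≡ 39 − 77 ≡ 57 (mod 95). Using 56⁻¹ = 56: x ≡ 56·57 = 3192 = 33·95 + 57, so x = 57.
Check: h(57) = 56·57 + 77 = 3269 = 34·95 + 39 ≡ 39 (mod 95).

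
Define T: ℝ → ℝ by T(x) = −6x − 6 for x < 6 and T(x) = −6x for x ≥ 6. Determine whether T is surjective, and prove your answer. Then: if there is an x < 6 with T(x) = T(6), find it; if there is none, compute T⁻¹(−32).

5

Both pieces are strictly decreasing (slopes −6 and −6), so each is injective on its own interval.
The left piece maps (−∞, 6) onto (−42, ∞); the right piece maps [6, ∞) onto (−∞, −36].
The union (−42, ∞) ∪ (−∞, −36] covers ℝ, so T is surjective.
For the follow-up: the images overlap, so an x < 6 with T(x) = T(6) exists. T(6) = −36; solving −6x − 6 = −36 for x < 6 gives x = (−36 + 6)/(−6) = 5.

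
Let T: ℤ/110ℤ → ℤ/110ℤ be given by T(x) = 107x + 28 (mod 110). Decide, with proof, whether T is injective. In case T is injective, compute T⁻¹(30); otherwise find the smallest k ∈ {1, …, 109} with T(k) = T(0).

Suppose T(s) = T(t) in ℤ/110ℤ. Then 107s + 28 ≡ 107t + 28 (mod 110), hence 107(s − t) ≡ 0 (mod 110).
Since gcd(107, 110) = 1, 107 is invertible modulo 110, hence s − t ≡ 0 (mod 110), i.e. s = t.
Therefore T is injective.
We now compute 107⁻¹ mod 110 explicitly. Euclid's algorithm: 110 = 1·107 + 3, 107 = 35·3 + 2, 3 = 1·2 + 1; back-substituting gives 1 = 73·107 − 71·110, so 107⁻¹ ≡ 73 (mod 110).
Since T is injective, we find T⁻¹(30): we need 107x ≡ 30 − 28 ≡ 2 (mod 110). Using 107⁻¹ = 73: x ≡ 73·2 = 146 = 1·110 + 36, so x = 36.
Check: T(36) = 107·36 + 28 = 3880 = 35·110 + 30 ≡ 30 (mod 110).

36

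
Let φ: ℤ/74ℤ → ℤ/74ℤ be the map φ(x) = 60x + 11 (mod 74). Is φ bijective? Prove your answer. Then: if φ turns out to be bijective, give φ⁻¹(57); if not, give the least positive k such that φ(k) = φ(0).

37

Recall that φ is injective when φ(u) = φ(v) forces u = v.
We have gcd(60, 74) = 2 > 1. Taking u = 0 and v = 37: φ(0) = 11 and φ(37) = 60·37 + 11 = 2231 ≡ 11 (mod 74).
So φ(0) = φ(37) while 0 ≠ 37, so φ is not injective, hence not bijective.
Since φ is not bijective, we find the least positive k with φ(k) = φ(0): this means 60k ≡ 0 (mod 74), i.e. 74 ∣ 60k. Since gcd(60, 74) = 2, dividing through by 2 this holds exactly when 37 ∣ 30k, and as gcd(30, 37) = 1, exactly when 37 ∣ k.
The smallest positive such k is 37.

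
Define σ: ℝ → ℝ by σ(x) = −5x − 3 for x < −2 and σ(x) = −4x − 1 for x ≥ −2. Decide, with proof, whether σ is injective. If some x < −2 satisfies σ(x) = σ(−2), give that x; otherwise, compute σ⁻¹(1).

-1/2

Both pieces are strictly decreasing (slopes −5 and −4), so each is injective on its own interval.
The left piece maps (−∞, −2) onto (7, ∞); the right piece maps [−2, ∞) onto (−∞, 7].
These images are disjoint, so no value is attained by both pieces. Thus σ is injective.
Because the two images are disjoint, no x < −2 has σ(x) = σ(−2), so we compute σ⁻¹(1): 1 lies in (−∞, 7], so solve −4x − 1 = 1: x = (1 + 1)/(−4) = −1/2.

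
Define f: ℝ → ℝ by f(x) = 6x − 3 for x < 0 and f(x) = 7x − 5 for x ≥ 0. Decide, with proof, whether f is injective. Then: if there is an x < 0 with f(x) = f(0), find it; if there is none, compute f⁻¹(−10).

Both pieces are strictly increasing (slopes 6 and 7), so each is injective on its own interval.
The left piece maps (−∞, 0) onto (−∞, −3); the right piece maps [0, ∞) onto [−5, ∞).
These images overlap. In particular f(0) = −5 (right piece), and solving 6x − 3 = −5 on the left piece gives x = −1/3 < 0.
So f(−1/3) = f(0) with −1/3 ≠ 0, and f is not injective. This x = −1/3 is the requested value below 0.

-1/3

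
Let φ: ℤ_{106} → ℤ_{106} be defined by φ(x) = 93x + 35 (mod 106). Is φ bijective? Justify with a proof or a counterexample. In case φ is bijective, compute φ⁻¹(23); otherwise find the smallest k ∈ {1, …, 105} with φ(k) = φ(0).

Suppose φ(a) = φ(b) in ℤ_{106}. Then 93a + 35 ≡ 93b + 35 (mod 106), thus 93(a − b) ≡ 0 (mod 106).
Since gcd(93, 106) = 1, 93 is invertible modulo 106, therefore a − b ≡ 0 (mod 106), i.e. a = b.
We now compute 93⁻¹ mod 106 explicitly. Euclid's algorithm: 106 = 1·93 + 13, 93 = 7·13 + 2, 13 = 6·2 + 1; back-substituting gives 1 = 57·93 − 50·106, so 93⁻¹ ≡ 57 (mod 106).
Then y ↦ 57(y − 35) is a two-sided inverse to φ, so every y ∈ ℤ_{106} has a preimage.
Hence φ is bijective.
Since φ is bijective, we find φ⁻¹(23): we need 93x ≡ 23 − 35 ≡ 94 (mod 106). Using 93⁻¹ = 57: x ≡ 57·94 = 5358 = 50·106 + 58, so x = 58.
Check: φ(58) = 93·58 + 35 = 5429 = 51·106 + 23 ≡ 23 (mod 106).

58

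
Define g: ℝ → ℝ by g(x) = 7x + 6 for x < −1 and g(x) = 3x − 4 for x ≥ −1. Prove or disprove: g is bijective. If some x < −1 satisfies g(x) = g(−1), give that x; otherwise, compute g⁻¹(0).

-13/7

Both pieces are strictly increasing (slopes 7 and 3), so each is injective on its own interval.
The left piece maps (−∞, −1) onto (−∞, −1); the right piece maps [−1, ∞) onto [−7, ∞).
These images overlap. In particular g(−1) = −7 (right piece), and solving 7x + 6 = −7 on the left piece gives x = −13/7 < −1.
So g(−13/7) = g(−1) with −13/7 ≠ −1, and g is not injective, hence not bijective. This x = −13/7 is the requested value below −1.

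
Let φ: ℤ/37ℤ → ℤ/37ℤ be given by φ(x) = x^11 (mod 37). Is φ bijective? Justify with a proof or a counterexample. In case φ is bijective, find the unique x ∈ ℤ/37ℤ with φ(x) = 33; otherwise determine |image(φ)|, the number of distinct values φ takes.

12

Since 37 is prime, the nonzero elements of ℤ/37ℤ form a cyclic group of order 36.
As gcd(11, 36) = 1, raising to the 11th power is a bijection on this group: if a^11 ≡ b^11 then (ab^{−1})^11 = 1, and the only element of order dividing gcd(11, 36) = 1 is 1, so a = b.
With φ(0) = 0 this makes φ injective on all of ℤ/37ℤ, hence bijective (finite equal-size domain and codomain). In particular φ is bijective.
Since φ is bijective, we find the preimage of 33. The inverse of x ↦ x^11 on (ℤ/37ℤ)^× is x ↦ x^23, because 11·23 = 253 = 7·36 + 1 ≡ 1 (mod 36) and x^{36} = 1 for x ≠ 0 (Fermat). So φ⁻¹(33) = 33^23 mod 37.
Repeated squaring mod 37: 33^1 ≡ 33, 33^2 ≡ 33² = 1089 ≡ 16, 33^4 ≡ 16² = 256 ≡ 34, 33^8 ≡ 34² = 1156 ≡ 9, 33^16 ≡ 9² = 81 ≡ 7. Since 23 = 16 + 4 + 2 + 1, 33^23 ≡ 7·34·16·33: 7·34 = 238 ≡ 16, then 16·16 = 256 ≡ 34, then 34·33 = 1122 ≡ 12. So 33^23 ≡ 12 (mod 37).
Hence φ⁻¹(33) = 12.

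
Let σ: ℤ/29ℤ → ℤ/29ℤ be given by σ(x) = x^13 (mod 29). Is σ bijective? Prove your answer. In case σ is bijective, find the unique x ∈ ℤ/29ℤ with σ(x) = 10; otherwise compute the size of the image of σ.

26

Since 29 is prime, the nonzero elements of ℤ/29ℤ form a cyclic group of order 28.
As gcd(13, 28) = 1, raising to the 13th power is a bijection on this group: if s^13 ≡ t^13 then (st^{−1})^13 = 1, and the only element of order dividing gcd(13, 28) = 1 is 1, so s = t.
With σ(0) = 0 this makes σ injective on all of ℤ/29ℤ, hence bijective (finite equal-size domain and codomain). In particular σ is bijective.
Since σ is bijective, we find the preimage of 10. The inverse of x ↦ x^13 on (ℤ/29ℤ)^× is x ↦ x^13, because 13·13 = 169 = 6·28 + 1 ≡ 1 (mod 28) and x^{28} = 1 for x ≠ 0 (Fermat). So σ⁻¹(10) = 10^13 mod 29.
Repeated squaring mod 29: 10^1 ≡ 10, 10^2 ≡ 10² = 100 ≡ 13, 10^4 ≡ 13² = 169 ≡ 24, 10^8 ≡ 24² = 576 ≡ 25. Since 13 = 8 + 4 + 1, 10^13 ≡ 25·24·10: 25·24 = 600 ≡ 20, then 20·10 = 200 ≡ 26. So 10^13 ≡ 26 (mod 29).
Hence σ⁻¹(10) = 26.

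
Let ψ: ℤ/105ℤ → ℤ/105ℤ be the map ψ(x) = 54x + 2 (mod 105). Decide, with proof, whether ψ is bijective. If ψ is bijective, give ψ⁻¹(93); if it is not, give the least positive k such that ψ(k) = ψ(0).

35

We have gcd(54, 105) = 3 > 1. Taking s = 0 and t = 35: ψ(0) = 2 and ψ(35) = 54·35 + 2 = 1892 ≡ 2 (mod 105).
So ψ(0) = ψ(35) while 0 ≠ 35, thus ψ is not injective, hence not bijective.
Since ψ is not bijective, we find the least positive k with ψ(k) = ψ(0): this means 54k ≡ 0 (mod 105), i.e. 105 ∣ 54k. Since gcd(54, 105) = 3, dividing through by 3 this holds exactly when 35 ∣ 18k, and as gcd(18, 35) = 1, exactly when 35 ∣ k.
The smallest positive such k is 35.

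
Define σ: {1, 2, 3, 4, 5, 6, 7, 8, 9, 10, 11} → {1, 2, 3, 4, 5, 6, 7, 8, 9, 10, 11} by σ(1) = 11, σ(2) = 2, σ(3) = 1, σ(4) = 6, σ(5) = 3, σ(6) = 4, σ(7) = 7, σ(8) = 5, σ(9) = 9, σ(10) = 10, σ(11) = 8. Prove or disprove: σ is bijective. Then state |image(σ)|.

The values 11, 2, 1, 6, 3, 4, 7, 5, 9, 10, 8 are a permutation of {1, 2, 3, 4, 5, 6, 7, 8, 9, 10, 11}: each element appears exactly once.
So σ is injective and surjective, hence bijective.
The image of σ is {1, 2, 3, 4, 5, 6, 7, 8, 9, 10, 11}, which has 11 elements.

11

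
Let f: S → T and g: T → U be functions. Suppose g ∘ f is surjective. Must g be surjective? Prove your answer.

surjective

Let c ∈ U. Since g ∘ f is surjective, some a ∈ S has g(f(a)) = c. Then b = f(a) ∈ T satisfies g(b) = c. So g is surjective.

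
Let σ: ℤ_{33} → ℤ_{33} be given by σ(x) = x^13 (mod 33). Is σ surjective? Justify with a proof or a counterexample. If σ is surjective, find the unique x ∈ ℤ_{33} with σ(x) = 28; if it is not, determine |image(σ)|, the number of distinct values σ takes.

Computing x^13 mod 33 for each x (by repeated squaring, reducing mod 33 at every step), the values σ(0), σ(1), …, σ(32) are: 0, 1, 8, 27, 31, 26, 18, 13, 17, 3, 10, 11, 12, 19, 5, 9, 4, 29, 24, 28, 14, 21, 22, 23, 30, 16, 20, 15, 7, 2, 6, 25, 32.
Every element of ℤ_{33} appears exactly once in this list, so σ is a bijection, and in particular surjective.
Since σ is surjective, we read off the preimage of 28 from the same table: σ(19) = 28, so σ⁻¹(28) = 19.

19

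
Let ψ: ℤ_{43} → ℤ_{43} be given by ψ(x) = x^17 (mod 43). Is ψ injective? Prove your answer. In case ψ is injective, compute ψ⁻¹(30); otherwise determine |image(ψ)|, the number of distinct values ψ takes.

12

Since 43 is prime, the nonzero elements of ℤ_{43} form a cyclic group of order 42.
As gcd(17, 42) = 1, raising to the 17th power is a bijection on this group: if x_1^17 ≡ x_2^17 then (x_1x_2^{−1})^17 = 1, and the only element of order dividing gcd(17, 42) = 1 is 1, so x_1 = x_2.
With ψ(0) = 0 this makes ψ injective on all of ℤ_{43}, hence bijective (finite equal-size domain and codomain). In particular ψ is injective.
Since ψ is injective, we find the preimage of 30. The inverse of x ↦ x^17 on (ℤ_{43})^× is x ↦ x^5, because 17·5 = 85 = 2·42 + 1 ≡ 1 (mod 42) and x^{42} = 1 for x ≠ 0 (Fermat). So ψ⁻¹(30) = 30^5 mod 43.
Repeated squaring mod 43: 30^1 ≡ 30, 30^2 ≡ 30² = 900 ≡ 40, 30^4 ≡ 40² = 1600 ≡ 9. Since 5 = 4 + 1, 30^5 ≡ 9·30: 9·30 = 270 ≡ 12. So 30^5 ≡ 12 (mod 43).
Hence ψ⁻¹(30) = 12.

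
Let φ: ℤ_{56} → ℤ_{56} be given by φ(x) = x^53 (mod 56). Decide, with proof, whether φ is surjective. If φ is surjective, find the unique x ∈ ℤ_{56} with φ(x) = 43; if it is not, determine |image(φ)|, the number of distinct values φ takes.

35

φ(0) = 0^53 = 0.
φ(14): Repeated squaring mod 56: 14^1 ≡ 14, 14^2 ≡ 14² = 196 ≡ 28, 14^4 ≡ 28² = 784 ≡ 0, 14^8 ≡ 0² = 0, 14^16 ≡ 0² = 0, 14^32 ≡ 0² = 0. Since 53 = 32 + 16 + 4 + 1, 14^53 ≡ 0·0·0·14: 0·0 = 0, then 0·0 = 0, then 0·14 = 0. So 14^53 ≡ 0 (mod 56).
So φ(0) = φ(14) = 0 while 0 ≠ 14, hence φ is not injective.
A non-injective map from the 56-element set ℤ_{56} to itself takes at most 55 distinct values, so it cannot be surjective. So φ is not surjective.
Since φ is not surjective, we determine |image(φ)|. Computing x^53 mod 56 for each x (by repeated squaring, reducing mod 56 at every step), the values φ(0), φ(1), …, φ(55) are: 0, 1, 32, 19, 16, 45, 48, 7, 8, 25, 40, 51, 24, 13, 0, 15, 32, 33, 16, 3, 48, 21, 8, 39, 40, 9, 24, 27, 0, 29, 32, 47, 16, 17, 48, 35, 8, 53, 40, 23, 24, 41, 0, 43, 32, 5, 16, 31, 48, 49, 8, 11, 40, 37, 24, 55.
The distinct values are {0, 1, 3, 5, 7, 8, 9, 11, 13, 15, 16, 17, 19, 21, 23, 24, 25, 27, 29, 31, 32, 33, 35, 37, 39, 40, 41, 43, 45, 47, 48, 49, 51, 53, 55}; there are 35 of them.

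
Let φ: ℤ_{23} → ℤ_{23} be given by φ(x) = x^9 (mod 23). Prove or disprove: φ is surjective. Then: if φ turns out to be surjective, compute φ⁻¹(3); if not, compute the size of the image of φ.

Since 23 is prime, the nonzero elements of ℤ_{23} form a cyclic group of order 22.
As gcd(9, 22) = 1, raising to the 9th power is a bijection on this group: if s^9 ≡ t^9 then (st^{−1})^9 = 1, and the only element of order dividing gcd(9, 22) = 1 is 1, so s = t.
With φ(0) = 0 this makes φ injective on all of ℤ_{23}, hence bijective (finite equal-size domain and codomain). In particular φ is surjective.
Since φ is surjective, we find the preimage of 3. The inverse of x ↦ x^9 on (ℤ_{23})^× is x ↦ x^5, because 9·5 = 45 = 2·22 + 1 ≡ 1 (mod 22) and x^{22} = 1 for x ≠ 0 (Fermat). So φ⁻¹(3) = 3^5 mod 23.
Repeated squaring mod 23: 3^1 ≡ 3, 3^2 ≡ 3² = 9, 3^4 ≡ 9² = 81 ≡ 12. Since 5 = 4 + 1, 3^5 ≡ 12·3: 12·3 = 36 ≡ 13. So 3^5 ≡ 13 (mod 23).
Hence φ⁻¹(3) = 13.

13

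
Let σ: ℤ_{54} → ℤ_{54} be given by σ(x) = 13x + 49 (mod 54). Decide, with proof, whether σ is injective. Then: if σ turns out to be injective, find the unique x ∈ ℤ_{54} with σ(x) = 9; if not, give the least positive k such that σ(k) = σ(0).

26

If σ(s) = σ(t), then 13s ≡ 13t (mod 54). Because gcd(13, 54) = 1, we may cancel 13 to get s ≡ t (mod 54).
So σ is injective.
We now compute 13⁻¹ mod 54 explicitly. Euclid's algorithm: 54 = 4·13 + 2, 13 = 6·2 + 1; back-substituting gives 1 = 25·13 − 6·54, so 13⁻¹ ≡ 25 (mod 54).
Since σ is injective, we find σ⁻¹(9): we need 13x ≡ 9 − 49 ≡ 14 (mod 54). Using 13⁻¹ = 25: x ≡ 25·14 = 350 = 6·54 + 26, so x = 26.
Check: σ(26) = 13·26 + 49 = 387 = 7·54 + 9 ≡ 9 (mod 54).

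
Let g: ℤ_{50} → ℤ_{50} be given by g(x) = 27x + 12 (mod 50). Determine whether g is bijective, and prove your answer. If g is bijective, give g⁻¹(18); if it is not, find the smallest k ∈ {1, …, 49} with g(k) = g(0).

28

If g(a) = g(b), then 27a ≡ 27b (mod 50). Because gcd(27, 50) = 1, we may cancel 27 to get a ≡ b (mod 50).
We now compute 27⁻¹ mod 50 explicitly. Euclid's algorithm: 50 = 1·27 + 23, 27 = 1·23 + 4, 23 = 5·4 + 3, 4 = 1·3 + 1; back-substituting gives 1 = 13·27 − 7·50, so 27⁻¹ ≡ 13 (mod 50).
Then y ↦ 13(y − 12) is a two-sided inverse to g, so every y ∈ ℤ_{50} has a preimage.
Thus g is bijective.
Since g is bijective, we find g⁻¹(18): we need 27x ≡ 18 − 12 ≡ 6 (mod 50). Using 27⁻¹ = 13: x ≡ 13·6 = 78 = 1·50 + 28, so x = 28.
Check: g(28) = 27·28 + 12 = 768 = 15·50 + 18 ≡ 18 (mod 50).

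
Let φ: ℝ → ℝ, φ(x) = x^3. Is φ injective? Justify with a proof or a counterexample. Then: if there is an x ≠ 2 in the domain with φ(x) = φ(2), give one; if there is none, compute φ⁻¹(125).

On ℝ, x ↦ x^3 is strictly increasing (since 3 is odd), so φ(a) = φ(b) forces a = b. Hence φ is injective.
Since x ↦ x^3 is strictly increasing on ℝ, it is injective there, so no x ≠ 2 in the domain has φ(x) = φ(2). We therefore compute φ⁻¹(125) = 125^{1/3} = 5 (indeed 5^3 = 125).

5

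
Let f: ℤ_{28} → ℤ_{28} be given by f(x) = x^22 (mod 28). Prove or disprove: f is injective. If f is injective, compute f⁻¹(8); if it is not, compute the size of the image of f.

f(6): Repeated squaring mod 28: 6^1 ≡ 6, 6^2 ≡ 6² = 36 ≡ 8, 6^4 ≡ 8² = 64 ≡ 8, 6^8 ≡ 8² = 64 ≡ 8, 6^16 ≡ 8² = 64 ≡ 8. Since 22 = 16 + 4 + 2, 6^22 ≡ 8·8·8: 8·8 = 64 ≡ 8, then 8·8 = 64 ≡ 8. So 6^22 ≡ 8 (mod 28).
f(8): Repeated squaring mod 28: 8^1 ≡ 8, 8^2 ≡ 8² = 64 ≡ 8, 8^4 ≡ 8² = 64 ≡ 8, 8^8 ≡ 8² = 64 ≡ 8, 8^16 ≡ 8² = 64 ≡ 8. Since 22 = 16 + 4 + 2, 8^22 ≡ 8·8·8: 8·8 = 64 ≡ 8, then 8·8 = 64 ≡ 8. So 8^22 ≡ 8 (mod 28).
So f(6) = f(8) = 8 while 6 ≠ 8, hence f is not injective.
Since f is not injective, we determine |image(f)|. Computing x^22 mod 28 for each x (by repeated squaring, reducing mod 28 at every step), the values f(0), f(1), …, f(27) are: 0, 1, 16, 25, 4, 9, 8, 21, 8, 9, 4, 25, 16, 1, 0, 1, 16, 25, 4, 9, 8, 21, 8, 9, 4, 25, 16, 1.
The distinct values are {0, 1, 4, 8, 9, 16, 21, 25}; there are 8 of them.

8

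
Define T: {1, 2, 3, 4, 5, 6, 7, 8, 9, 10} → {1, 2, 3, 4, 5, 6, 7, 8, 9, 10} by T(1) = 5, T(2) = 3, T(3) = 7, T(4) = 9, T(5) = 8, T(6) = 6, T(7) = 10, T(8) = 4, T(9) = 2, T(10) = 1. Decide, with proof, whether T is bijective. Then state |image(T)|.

The values 5, 3, 7, 9, 8, 6, 10, 4, 2, 1 are a permutation of {1, 2, 3, 4, 5, 6, 7, 8, 9, 10}: each element appears exactly once.
So T is injective and surjective, hence bijective.
The image of T is {1, 2, 3, 4, 5, 6, 7, 8, 9, 10}, which has 10 elements.

10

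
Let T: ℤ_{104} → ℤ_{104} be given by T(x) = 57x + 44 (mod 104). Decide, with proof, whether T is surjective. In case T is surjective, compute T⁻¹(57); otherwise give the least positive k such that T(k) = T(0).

Since gcd(57, 104) = 1, 57 is invertible modulo 104. Euclid's algorithm: 104 = 1·57 + 47, 57 = 1·47 + 10, 47 = 4·10 + 7, 10 = 1·7 + 3, 7 = 2·3 + 1; back-substituting gives 1 = 73·57 − 40·104, so 57⁻¹ ≡ 73 (mod 104).
For any y ∈ ℤ_{104}, x = 73(y − 44) mod 104 satisfies T(x) = 57·73(y − 44) + 44 ≡ y (since 57·73 ≡ 1 mod 104). So every y has a preimage.
So T is surjective.
Since T is surjective, we compute T⁻¹(57): solve 57x + 44 ≡ 57 (mod 104), i.e. 57x ≡ 13 (mod 104).
Multiplying by 57⁻¹ = 73 gives x ≡ 73·13 = 949 = 9·104 + 13 ≡ 13 (mod 104).
Check: T(13) = 57·13 + 44 = 785 = 7·104 + 57 ≡ 57 (mod 104).

13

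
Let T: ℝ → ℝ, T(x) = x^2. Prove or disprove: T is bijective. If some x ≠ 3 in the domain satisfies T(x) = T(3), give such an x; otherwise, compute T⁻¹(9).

T(3) = 9 = (−3)^2 = T(−3) (since 2 is even), with 3 ≠ −3. So T is not injective, hence not bijective.
For the follow-up, such an x exists: taking x = −3 ∈ ℝ gives T(−3) = 9 = T(3) with −3 ≠ 3.

-3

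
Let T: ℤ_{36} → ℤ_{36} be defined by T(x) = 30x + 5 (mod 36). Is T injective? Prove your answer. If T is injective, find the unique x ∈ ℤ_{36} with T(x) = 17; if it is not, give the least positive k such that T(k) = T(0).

6

We have gcd(30, 36) = 6 > 1. Taking a = 0 and b = 6: T(0) = 5 and T(6) = 30·6 + 5 = 185 ≡ 5 (mod 36).
So T(0) = T(6) while 0 ≠ 6, thus T is not injective.
Since T is not injective, we find the least positive k with T(k) = T(0): this means 30k ≡ 0 (mod 36), i.e. 36 ∣ 30k. Since gcd(30, 36) = 6, dividing through by 6 this holds exactly when 6 ∣ 5k, and as gcd(5, 6) = 1, exactly when 6 ∣ k.
The smallest positive such k is 6.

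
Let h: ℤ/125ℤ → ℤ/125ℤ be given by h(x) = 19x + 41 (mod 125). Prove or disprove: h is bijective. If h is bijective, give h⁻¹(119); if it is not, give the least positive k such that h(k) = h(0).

Recall: h is injective if h(s) = h(t) implies s = t.
Suppose h(s) = h(t) in ℤ/125ℤ. Then 19s + 41 ≡ 19t + 41 (mod 125), hence 19(s − t) ≡ 0 (mod 125).
Since gcd(19, 125) = 1, 19 is invertible modulo 125, therefore s − t ≡ 0 (mod 125), i.e. s = t.
We now compute 19⁻¹ mod 125 explicitly. Euclid's algorithm: 125 = 6·19 + 11, 19 = 1·11 + 8, 11 = 1·8 + 3, 8 = 2·3 + 2, 3 = 1·2 + 1; back-substituting gives 1 = 79·19 − 12·125, so 19⁻¹ ≡ 79 (mod 125).
For any y ∈ ℤ/125ℤ, x = 79(y − 41) mod 125 satisfies h(x) = 19·79(y − 41) + 41 ≡ y (since 19·79 ≡ 1 mod 125). So every y has a preimage.
Therefore h is bijective.
Since h is bijective, we find h⁻¹(119): we need 19x ≡ 119 − 41 ≡ 78 (mod 125). Using 19⁻¹ = 79: x ≡ 79·78 = 6162 = 49·125 + 37, so x = 37.
Check: h(37) = 19·37 + 41 = 744 = 5·125 + 119 ≡ 119 (mod 125).

37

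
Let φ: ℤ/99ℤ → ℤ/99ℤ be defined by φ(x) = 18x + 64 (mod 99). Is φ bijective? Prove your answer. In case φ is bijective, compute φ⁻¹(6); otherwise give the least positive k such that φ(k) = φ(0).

11

We have gcd(18, 99) = 9 > 1. Taking s = 0 and t = 11: φ(0) = 64 and φ(11) = 18·11 + 64 = 262 ≡ 64 (mod 99).
So φ(0) = φ(11) while 0 ≠ 11, so φ is not injective, hence not bijective.
Since φ is not bijective, we find the least positive k with φ(k) = φ(0): this means 18k ≡ 0 (mod 99), i.e. 99 ∣ 18k. Since gcd(18, 99) = 9, dividing through by 9 this holds exactly when 11 ∣ 2k, and as gcd(2, 11) = 1, exactly when 11 ∣ k.
The smallest positive such k is 11.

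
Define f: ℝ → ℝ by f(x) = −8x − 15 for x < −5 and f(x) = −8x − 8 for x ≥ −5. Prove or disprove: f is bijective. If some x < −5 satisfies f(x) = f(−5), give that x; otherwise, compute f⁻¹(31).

Both pieces are strictly decreasing (slopes −8 and −8), so each is injective on its own interval.
The left piece maps (−∞, −5) onto (25, ∞); the right piece maps [−5, ∞) onto (−∞, 32].
These images overlap. In particular f(−5) = 32 (right piece), and solving −8x − 15 = 32 on the left piece gives x = −47/8 < −5.
So f(−47/8) = f(−5) with −47/8 ≠ −5, and f is not injective, hence not bijective. This x = −47/8 is the requested value below −5.

-47/8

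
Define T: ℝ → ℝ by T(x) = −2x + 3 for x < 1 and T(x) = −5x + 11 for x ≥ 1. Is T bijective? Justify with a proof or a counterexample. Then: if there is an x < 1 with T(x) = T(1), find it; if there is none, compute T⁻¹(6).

-3/2

Both pieces are strictly decreasing (slopes −2 and −5), so each is injective on its own interval.
The left piece maps (−∞, 1) onto (1, ∞); the right piece maps [1, ∞) onto (−∞, 6].
These images overlap. In particular T(1) = 6 (right piece), and solving −2x + 3 = 6 on the left piece gives x = −3/2 < 1.
So T(−3/2) = T(1) with −3/2 ≠ 1, and T is not injective, hence not bijective. This x = −3/2 is the requested value below 1.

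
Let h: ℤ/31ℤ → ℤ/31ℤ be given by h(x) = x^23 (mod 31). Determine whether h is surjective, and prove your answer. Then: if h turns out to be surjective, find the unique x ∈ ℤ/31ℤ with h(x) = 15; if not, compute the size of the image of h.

Since 31 is prime, the nonzero elements of ℤ/31ℤ form a cyclic group of order 30.
As gcd(23, 30) = 1, raising to the 23rd power is a bijection on this group: if u^23 ≡ v^23 then (uv^{−1})^23 = 1, and the only element of order dividing gcd(23, 30) = 1 is 1, so u = v.
With h(0) = 0 this makes h injective on all of ℤ/31ℤ, hence bijective (finite equal-size domain and codomain). In particular h is surjective.
Since h is surjective, we find the preimage of 15. The inverse of x ↦ x^23 on (ℤ/31ℤ)^× is x ↦ x^17, because 23·17 = 391 = 13·30 + 1 ≡ 1 (mod 30) and x^{30} = 1 for x ≠ 0 (Fermat). So h⁻¹(15) = 15^17 mod 31.
Repeated squaring mod 31: 15^1 ≡ 15, 15^2 ≡ 15² = 225 ≡ 8, 15^4 ≡ 8² = 64 ≡ 2, 15^8 ≡ 2² = 4, 15^16 ≡ 4² = 16. Since 17 = 16 + 1, 15^17 ≡ 16·15: 16·15 = 240 ≡ 23. So 15^17 ≡ 23 (mod 31).
Hence h⁻¹(15) = 23.

23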